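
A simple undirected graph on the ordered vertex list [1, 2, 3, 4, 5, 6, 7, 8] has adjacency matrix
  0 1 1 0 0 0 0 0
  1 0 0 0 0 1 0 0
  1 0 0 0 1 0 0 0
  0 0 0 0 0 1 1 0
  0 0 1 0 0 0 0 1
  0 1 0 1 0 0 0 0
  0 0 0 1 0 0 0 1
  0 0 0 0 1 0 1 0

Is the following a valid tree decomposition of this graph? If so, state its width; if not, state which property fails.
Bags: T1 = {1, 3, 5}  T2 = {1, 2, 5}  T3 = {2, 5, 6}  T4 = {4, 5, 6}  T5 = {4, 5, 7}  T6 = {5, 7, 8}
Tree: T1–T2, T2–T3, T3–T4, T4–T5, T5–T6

Vertex coverage: the bags together contain {1, 2, 3, 4, 5, 6, 7, 8}, the full vertex set. Edge coverage: each edge of G has both endpoints in at least one bag. Running intersection: for every vertex, the bags containing it form a connected subtree. All three properties hold, so this is a valid tree decomposition of width max|bag| − 1 = 2, and hence tw(G) ≤ 2.

Yes; width 2.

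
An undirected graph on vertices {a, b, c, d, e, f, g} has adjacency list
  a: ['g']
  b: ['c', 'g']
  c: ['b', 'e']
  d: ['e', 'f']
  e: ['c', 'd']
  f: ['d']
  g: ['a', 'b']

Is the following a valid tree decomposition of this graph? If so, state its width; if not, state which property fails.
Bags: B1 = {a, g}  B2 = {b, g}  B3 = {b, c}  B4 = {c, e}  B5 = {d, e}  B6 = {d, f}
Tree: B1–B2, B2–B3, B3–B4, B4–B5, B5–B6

Every vertex of G appears in some bag (union = {a, b, c, d, e, f, g}); every edge is covered by a bag; and for each vertex v the set of bags containing v is connected in the bag tree. The decomposition is therefore valid. The largest bag has 2 vertices, so the width is 1.

Yes; width 1.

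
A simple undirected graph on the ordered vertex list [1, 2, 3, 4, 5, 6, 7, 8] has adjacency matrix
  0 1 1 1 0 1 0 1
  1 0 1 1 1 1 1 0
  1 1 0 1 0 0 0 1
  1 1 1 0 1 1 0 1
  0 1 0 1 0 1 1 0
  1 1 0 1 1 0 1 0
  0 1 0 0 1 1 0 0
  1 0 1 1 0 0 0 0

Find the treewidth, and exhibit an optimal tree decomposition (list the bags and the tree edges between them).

Treewidth 3.
One optimal decomposition is:
Bags: B1 = {1, 2, 3, 4}  B2 = {1, 3, 4, 8}  B3 = {1, 2, 4, 6}  B4 = {2, 4, 5, 6}  B5 = {2, 5, 6, 7}
Tree: B1–B2, B1–B3, B3–B4, B4–B5

The largest bag has 4 vertices, giving width 3; this decomposition certifies tw(G) ≤ 3. On the other hand G contains the 4-clique {1, 3, 4, 8}. A clique must lie in a single bag of any decomposition, so no decomposition can have width below 3. Hence tw(G) = 3 exactly.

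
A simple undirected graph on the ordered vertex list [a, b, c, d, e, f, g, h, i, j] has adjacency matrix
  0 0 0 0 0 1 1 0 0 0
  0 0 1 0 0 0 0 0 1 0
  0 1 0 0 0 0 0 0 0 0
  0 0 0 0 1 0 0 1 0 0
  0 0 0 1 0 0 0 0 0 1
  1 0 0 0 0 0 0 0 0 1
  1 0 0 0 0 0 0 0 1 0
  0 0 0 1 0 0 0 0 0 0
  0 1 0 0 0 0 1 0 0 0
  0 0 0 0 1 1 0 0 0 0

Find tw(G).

A width-1 tree decomposition is:
Bags: B1 = {b, c}  B2 = {b, i}  B3 = {g, i}  B4 = {a, g}  B5 = {a, f}  B6 = {f, j}  B7 = {e, j}  B8 = {d, e}  B9 = {d, h}
Tree: B1–B2, B2–B3, B3–B4, B4–B5, B5–B6, B6–B7, B7–B8, B8–B9
The largest bag has 2 vertices, giving width 1; this decomposition certifies tw(G) ≤ 1. Since G has at least one edge (e.g. c–b), it is not an edgeless graph, so tw(G) ≥ 1. Combining the bounds, tw(G) = 1.

1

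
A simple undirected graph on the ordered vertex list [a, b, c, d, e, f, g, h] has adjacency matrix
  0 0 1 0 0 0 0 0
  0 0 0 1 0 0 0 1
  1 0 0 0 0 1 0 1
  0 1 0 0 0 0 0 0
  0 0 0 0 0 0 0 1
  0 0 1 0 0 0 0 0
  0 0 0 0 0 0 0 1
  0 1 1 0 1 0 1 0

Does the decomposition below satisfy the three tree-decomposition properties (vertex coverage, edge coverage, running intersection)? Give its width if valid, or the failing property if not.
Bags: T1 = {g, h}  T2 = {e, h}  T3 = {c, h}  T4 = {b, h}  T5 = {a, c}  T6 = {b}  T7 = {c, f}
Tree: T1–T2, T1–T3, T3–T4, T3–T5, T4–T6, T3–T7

No — vertex d appears in no bag.

A tree decomposition must satisfy three properties: every vertex lies in some bag; for every edge, both endpoints lie together in some bag; and for every vertex, the bags containing it form a connected subtree. Here vertex d appears in no bag, so the decomposition is invalid.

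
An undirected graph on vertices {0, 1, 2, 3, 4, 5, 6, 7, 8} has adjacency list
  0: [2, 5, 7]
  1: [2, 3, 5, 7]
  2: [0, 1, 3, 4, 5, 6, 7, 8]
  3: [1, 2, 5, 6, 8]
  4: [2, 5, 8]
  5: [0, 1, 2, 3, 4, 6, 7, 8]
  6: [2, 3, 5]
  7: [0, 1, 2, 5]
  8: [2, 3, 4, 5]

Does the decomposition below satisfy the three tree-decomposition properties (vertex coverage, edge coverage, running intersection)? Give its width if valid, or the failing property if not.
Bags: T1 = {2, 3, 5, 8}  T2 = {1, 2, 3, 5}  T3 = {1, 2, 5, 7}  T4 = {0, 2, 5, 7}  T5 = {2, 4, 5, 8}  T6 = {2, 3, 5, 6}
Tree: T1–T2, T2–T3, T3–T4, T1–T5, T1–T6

Yes; width 3.

Checking the three conditions: (i) the bags cover all of {0, 1, 2, 3, 4, 5, 6, 7, 8}; (ii) for each edge, some bag contains both endpoints; (iii) the bags containing any fixed vertex form a subtree. All hold, so the decomposition is valid with width 4 − 1 = 3.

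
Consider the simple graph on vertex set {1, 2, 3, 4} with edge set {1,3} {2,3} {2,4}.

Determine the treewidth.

A width-1 tree decomposition is:
Bags: B1 = {1, 3}  B2 = {2, 3}  B3 = {2, 4}
Tree: B1–B2, B2–B3
Every bag has size at most 2, so the width is 2 − 1 = 1 and tw(G) ≤ 1. Since G has at least one edge (e.g. 1–3), it is not an edgeless graph, so tw(G) ≥ 1. Hence tw(G) = 1 exactly.

1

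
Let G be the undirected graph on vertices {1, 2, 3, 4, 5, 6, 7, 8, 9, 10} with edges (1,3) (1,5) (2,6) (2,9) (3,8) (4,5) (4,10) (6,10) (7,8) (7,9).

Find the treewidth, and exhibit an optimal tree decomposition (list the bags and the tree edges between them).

Every bag has size at most 3, so the width is 3 − 1 = 2 and tw(G) ≤ 2. Since 4–10–6–2–9–7–8–3–1–5–4 is a cycle in G, G is not acyclic. Forests are exactly the graphs of treewidth ≤ 1, so tw(G) ≥ 2. Hence tw(G) = 2 exactly.

Treewidth 2.
Bags: B1 = {4, 6, 10}  B2 = {2, 4, 6}  B3 = {2, 4, 9}  B4 = {4, 7, 9}  B5 = {4, 7, 8}  B6 = {3, 4, 8}  B7 = {1, 3, 4}  B8 = {1, 4, 5}
Tree: B1–B2, B2–B3, B3–B4, B4–B5, B5–B6, B6–B7, B7–B8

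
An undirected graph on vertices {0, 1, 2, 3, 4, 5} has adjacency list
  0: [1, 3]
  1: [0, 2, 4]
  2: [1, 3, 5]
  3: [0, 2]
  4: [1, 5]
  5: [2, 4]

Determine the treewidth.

A width-2 tree decomposition is:
Bags: B1 = {0, 2, 3}  B2 = {0, 1, 2}  B3 = {1, 2, 5}  B4 = {1, 4, 5}
Tree: B1–B2, B2–B3, B3–B4
The largest bag has 3 vertices, giving width 2; this decomposition certifies tw(G) ≤ 2. For the lower bound, G contains the cycle 3–0–1–2–3, so G is not a forest; only forests have treewidth ≤ 1, hence tw(G) ≥ 2. Therefore the treewidth is 2.

2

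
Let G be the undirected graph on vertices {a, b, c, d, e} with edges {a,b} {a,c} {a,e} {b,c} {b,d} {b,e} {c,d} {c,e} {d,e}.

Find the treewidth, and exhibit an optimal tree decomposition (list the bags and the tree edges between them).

The largest bag has 4 vertices, giving width 3; this decomposition certifies tw(G) ≤ 3. For the lower bound, the 4 vertices {b, c, d, e} are pairwise adjacent, and any tree decomposition puts a clique entirely inside one bag — forcing width ≥ 3. Combining the bounds, tw(G) = 3.

Treewidth 3.
One optimal decomposition is:
Bags: B1 = {b, c, d, e}  B2 = {a, b, c, e}
Tree: B1–B2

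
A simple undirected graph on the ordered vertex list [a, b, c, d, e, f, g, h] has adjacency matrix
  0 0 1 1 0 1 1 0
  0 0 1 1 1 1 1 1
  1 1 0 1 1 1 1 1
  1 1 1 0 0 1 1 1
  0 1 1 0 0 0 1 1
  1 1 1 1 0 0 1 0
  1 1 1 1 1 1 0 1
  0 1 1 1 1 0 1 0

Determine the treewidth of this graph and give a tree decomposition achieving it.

Each bag holds 5 vertices, so the decomposition has width 4, which upper-bounds the treewidth. Conversely, {b, c, d, g, h} is a clique of size 5, and the vertices of any clique must share a bag in every tree decomposition; so some bag has ≥ 5 vertices and tw(G) ≥ 4. The upper and lower bounds meet at 4, so that is the treewidth.

Treewidth 4.
Bags: B1 = {b, c, d, f, g}  B2 = {a, c, d, f, g}  B3 = {b, c, d, g, h}  B4 = {b, c, e, g, h}
Tree: B1–B2, B1–B3, B3–B4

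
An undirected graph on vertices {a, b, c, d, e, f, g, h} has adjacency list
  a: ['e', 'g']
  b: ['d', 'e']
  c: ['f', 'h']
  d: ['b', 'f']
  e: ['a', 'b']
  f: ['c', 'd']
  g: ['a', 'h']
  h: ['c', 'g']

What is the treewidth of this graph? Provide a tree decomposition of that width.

Treewidth 2.
Bags: B1 = {c, f, h}  B2 = {f, g, h}  B3 = {a, f, g}  B4 = {a, e, f}  B5 = {b, e, f}  B6 = {b, d, f}
Tree: B1–B2, B2–B3, B3–B4, B4–B5, B5–B6

Every bag has size at most 3, so the width is 3 − 1 = 2 and tw(G) ≤ 2. For the lower bound, G contains the cycle f–c–h–g–a–e–b–d–f, so G is not a forest; only forests have treewidth ≤ 1, hence tw(G) ≥ 2. Therefore the treewidth is 2.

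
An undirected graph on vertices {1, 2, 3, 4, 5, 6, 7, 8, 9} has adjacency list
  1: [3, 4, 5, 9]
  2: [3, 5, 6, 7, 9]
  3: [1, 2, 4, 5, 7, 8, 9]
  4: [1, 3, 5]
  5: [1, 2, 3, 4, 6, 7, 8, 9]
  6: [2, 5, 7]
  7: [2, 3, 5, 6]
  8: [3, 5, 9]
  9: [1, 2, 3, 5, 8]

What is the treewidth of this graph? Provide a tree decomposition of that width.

Every bag has size at most 4, so the width is 4 − 1 = 3 and tw(G) ≤ 3. On the other hand G contains the 4-clique {3, 5, 8, 9}. A clique must lie in a single bag of any decomposition, so no decomposition can have width below 3. Combining the bounds, tw(G) = 3.

Treewidth 3.
One such decomposition:
Bags: B1 = {1, 3, 4, 5}  B2 = {1, 3, 5, 9}  B3 = {2, 3, 5, 9}  B4 = {2, 3, 5, 7}  B5 = {2, 5, 6, 7}  B6 = {3, 5, 8, 9}
Tree: B1–B2, B2–B3, B3–B4, B4–B5, B3–B6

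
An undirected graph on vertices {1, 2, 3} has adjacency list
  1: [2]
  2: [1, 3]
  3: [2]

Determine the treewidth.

A width-1 tree decomposition is:
Bags: B1 = {2, 3}  B2 = {1, 2}
Tree: B1–B2
Every bag has size at most 2, so the width is 2 − 1 = 1 and tw(G) ≤ 1. Since G has at least one edge (e.g. 3–2), it is not an edgeless graph, so tw(G) ≥ 1. Hence tw(G) = 1 exactly.

1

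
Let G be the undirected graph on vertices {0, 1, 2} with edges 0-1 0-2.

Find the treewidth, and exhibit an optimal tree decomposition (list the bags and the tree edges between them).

Each bag holds 2 vertices, so the decomposition has width 1, which upper-bounds the treewidth. Any graph with an edge has treewidth ≥ 1, and G has the edge 2–0. Combining the bounds, tw(G) = 1.

Treewidth 1.
One such decomposition:
Bags: B1 = {0, 2}  B2 = {0, 1}
Tree: B1–B2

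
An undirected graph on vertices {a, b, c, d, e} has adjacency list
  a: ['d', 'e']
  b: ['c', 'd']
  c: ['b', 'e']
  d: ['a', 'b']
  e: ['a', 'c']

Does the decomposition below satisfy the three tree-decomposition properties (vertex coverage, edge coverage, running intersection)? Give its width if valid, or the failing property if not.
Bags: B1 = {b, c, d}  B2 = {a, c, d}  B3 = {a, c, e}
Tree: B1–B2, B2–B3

Yes; width 2.

Vertex coverage: the bags together contain {a, b, c, d, e}, the full vertex set. Edge coverage: each edge of G has both endpoints in at least one bag. Running intersection: for every vertex, the bags containing it form a connected subtree. All three properties hold, so this is a valid tree decomposition of width max|bag| − 1 = 2, and hence tw(G) ≤ 2.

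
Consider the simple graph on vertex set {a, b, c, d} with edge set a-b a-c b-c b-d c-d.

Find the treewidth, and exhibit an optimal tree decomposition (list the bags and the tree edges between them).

Every bag has size at most 3, so the width is 3 − 1 = 2 and tw(G) ≤ 2. On the other hand G contains the 3-clique {b, c, d}. A clique must lie in a single bag of any decomposition, so no decomposition can have width below 2. Combining the bounds, tw(G) = 2.

Treewidth 2.
Bags: B1 = {a, b, c}  B2 = {b, c, d}
Tree: B1–B2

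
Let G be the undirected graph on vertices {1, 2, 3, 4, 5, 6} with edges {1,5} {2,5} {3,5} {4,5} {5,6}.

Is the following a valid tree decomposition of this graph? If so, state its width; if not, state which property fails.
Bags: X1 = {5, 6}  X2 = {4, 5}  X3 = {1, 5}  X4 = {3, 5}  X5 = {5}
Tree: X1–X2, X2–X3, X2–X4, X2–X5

No — vertex 2 appears in no bag.

A tree decomposition must satisfy three properties: every vertex lies in some bag; for every edge, both endpoints lie together in some bag; and for every vertex, the bags containing it form a connected subtree. Here vertex 2 appears in no bag, so the decomposition is invalid.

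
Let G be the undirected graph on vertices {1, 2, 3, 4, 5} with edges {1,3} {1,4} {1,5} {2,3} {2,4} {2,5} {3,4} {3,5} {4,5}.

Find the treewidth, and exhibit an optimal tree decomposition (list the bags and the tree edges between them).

Treewidth 3.
One such decomposition:
Bags: B1 = {2, 3, 4, 5}  B2 = {1, 3, 4, 5}
Tree: B1–B2

Each bag holds 4 vertices, so the decomposition has width 3, which upper-bounds the treewidth. Conversely, {1, 3, 4, 5} is a clique of size 4, and the vertices of any clique must share a bag in every tree decomposition; so some bag has ≥ 4 vertices and tw(G) ≥ 3. The upper and lower bounds meet at 3, so that is the treewidth.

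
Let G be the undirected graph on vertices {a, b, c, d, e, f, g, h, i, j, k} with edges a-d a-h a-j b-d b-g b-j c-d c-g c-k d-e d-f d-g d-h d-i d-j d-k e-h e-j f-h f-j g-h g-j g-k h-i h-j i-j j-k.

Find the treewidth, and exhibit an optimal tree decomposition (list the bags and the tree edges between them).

Treewidth 3.
One optimal decomposition is:
Bags: B1 = {d, g, h, j}  B2 = {d, g, j, k}  B3 = {d, f, h, j}  B4 = {d, e, h, j}  B5 = {d, h, i, j}  B6 = {c, d, g, k}  B7 = {b, d, g, j}  B8 = {a, d, h, j}
Tree: B1–B2, B1–B3, B1–B4, B1–B5, B2–B6, B2–B7, B3–B8

Every bag has size at most 4, so the width is 4 − 1 = 3 and tw(G) ≤ 3. On the other hand G contains the 4-clique {d, f, h, j}. A clique must lie in a single bag of any decomposition, so no decomposition can have width below 3. Hence tw(G) = 3 exactly.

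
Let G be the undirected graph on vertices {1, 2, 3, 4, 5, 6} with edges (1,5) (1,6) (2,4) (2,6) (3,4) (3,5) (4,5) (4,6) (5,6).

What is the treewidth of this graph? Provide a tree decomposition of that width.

Each bag holds 3 vertices, so the decomposition has width 2, which upper-bounds the treewidth. Conversely, {1, 5, 6} is a clique of size 3, and the vertices of any clique must share a bag in every tree decomposition; so some bag has ≥ 3 vertices and tw(G) ≥ 2. Hence tw(G) = 2 exactly.

Treewidth 2.
Bags: B1 = {4, 5, 6}  B2 = {2, 4, 6}  B3 = {1, 5, 6}  B4 = {3, 4, 5}
Tree: B1–B2, B1–B3, B1–B4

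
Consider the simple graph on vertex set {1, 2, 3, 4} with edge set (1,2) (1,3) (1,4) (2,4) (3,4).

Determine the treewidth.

A width-2 tree decomposition is:
Bags: B1 = {1, 3, 4}  B2 = {1, 2, 4}
Tree: B1–B2
Every bag has size at most 3, so the width is 3 − 1 = 2 and tw(G) ≤ 2. Conversely, {1, 2, 4} is a clique of size 3, and the vertices of any clique must share a bag in every tree decomposition; so some bag has ≥ 3 vertices and tw(G) ≥ 2. Hence tw(G) = 2 exactly.

2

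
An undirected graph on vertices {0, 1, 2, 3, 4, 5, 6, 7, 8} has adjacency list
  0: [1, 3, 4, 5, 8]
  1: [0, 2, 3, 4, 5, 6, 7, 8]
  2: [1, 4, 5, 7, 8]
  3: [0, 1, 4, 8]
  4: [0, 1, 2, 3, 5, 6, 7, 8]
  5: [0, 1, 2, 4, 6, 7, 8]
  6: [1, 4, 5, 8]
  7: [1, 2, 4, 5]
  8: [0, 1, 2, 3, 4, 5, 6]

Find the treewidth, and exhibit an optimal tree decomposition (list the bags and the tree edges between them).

Treewidth 4.
Bags: B1 = {1, 2, 4, 5, 8}  B2 = {1, 2, 4, 5, 7}  B3 = {0, 1, 4, 5, 8}  B4 = {1, 4, 5, 6, 8}  B5 = {0, 1, 3, 4, 8}
Tree: B1–B2, B1–B3, B1–B4, B3–B5

Each bag holds 5 vertices, so the decomposition has width 4, which upper-bounds the treewidth. Conversely, {0, 1, 3, 4, 8} is a clique of size 5, and the vertices of any clique must share a bag in every tree decomposition; so some bag has ≥ 5 vertices and tw(G) ≥ 4. The upper and lower bounds meet at 4, so that is the treewidth.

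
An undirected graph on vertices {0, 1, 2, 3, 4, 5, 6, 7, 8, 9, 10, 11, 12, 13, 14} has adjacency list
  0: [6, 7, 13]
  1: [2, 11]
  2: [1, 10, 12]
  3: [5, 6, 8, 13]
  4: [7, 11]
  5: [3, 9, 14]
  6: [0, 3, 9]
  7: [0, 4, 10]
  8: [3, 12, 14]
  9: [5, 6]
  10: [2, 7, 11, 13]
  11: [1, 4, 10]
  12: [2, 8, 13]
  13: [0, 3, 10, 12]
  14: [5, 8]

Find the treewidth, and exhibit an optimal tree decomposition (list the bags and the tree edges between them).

Treewidth 3.
One optimal decomposition is:
Bags: B1 = {5, 6, 9, 14}  B2 = {3, 5, 6, 14}  B3 = {3, 6, 8, 14}  B4 = {0, 3, 6, 8}  B5 = {0, 3, 8, 13}  B6 = {0, 8, 12, 13}  B7 = {0, 7, 12, 13}  B8 = {7, 10, 12, 13}  B9 = {2, 7, 10, 12}  B10 = {2, 4, 7, 10}  B11 = {2, 4, 10, 11}  B12 = {1, 2, 4, 11}
Tree: B1–B2, B2–B3, B3–B4, B4–B5, B5–B6, B6–B7, B7–B8, B8–B9, B9–B10, B10–B11, B11–B12

The largest bag has 4 vertices, giving width 3; this decomposition certifies tw(G) ≤ 3. For the lower bound: the 4 vertex sets {5,9,14}, {6}, {3}, {0,8,12,13} are disjoint, each induces a connected subgraph, and every pair is joined by at least one edge of G. Contracting each set to a single vertex therefore yields K_{4} as a minor, and since treewidth is minor-monotone, tw(G) ≥ tw(K_{4}) = 3. Hence tw(G) = 3 exactly.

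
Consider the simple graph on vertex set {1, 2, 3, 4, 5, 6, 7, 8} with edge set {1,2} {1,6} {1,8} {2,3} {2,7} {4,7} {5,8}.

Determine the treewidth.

1

A width-1 tree decomposition is:
Bags: B1 = {1, 2}  B2 = {1, 8}  B3 = {2, 7}  B4 = {5, 8}  B5 = {1, 6}  B6 = {2, 3}  B7 = {4, 7}
Tree: B1–B2, B1–B3, B2–B4, B1–B5, B3–B6, B3–B7
Each bag holds 2 vertices, so the decomposition has width 1, which upper-bounds the treewidth. Any graph with an edge has treewidth ≥ 1, and G has the edge 1–2. Hence tw(G) = 1 exactly.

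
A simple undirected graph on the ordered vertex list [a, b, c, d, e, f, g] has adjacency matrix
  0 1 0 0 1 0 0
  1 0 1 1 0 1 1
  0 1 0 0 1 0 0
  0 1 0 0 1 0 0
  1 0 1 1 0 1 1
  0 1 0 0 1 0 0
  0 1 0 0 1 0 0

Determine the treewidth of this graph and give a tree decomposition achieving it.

Treewidth 2.
One such decomposition:
Bags: B1 = {b, e, g}  B2 = {b, d, e}  B3 = {b, c, e}  B4 = {a, b, e}  B5 = {b, e, f}
Tree: B1–B2, B2–B3, B3–B4, B4–B5

Each bag holds 3 vertices, so the decomposition has width 2, which upper-bounds the treewidth. For the lower bound, G contains the cycle b–g–e–d–b, so G is not a forest; only forests have treewidth ≤ 1, hence tw(G) ≥ 2. Combining the bounds, tw(G) = 2.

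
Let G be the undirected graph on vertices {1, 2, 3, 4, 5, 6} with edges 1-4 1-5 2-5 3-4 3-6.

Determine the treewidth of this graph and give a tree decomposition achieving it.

Treewidth 1.
Bags: B1 = {3, 6}  B2 = {3, 4}  B3 = {1, 4}  B4 = {1, 5}  B5 = {2, 5}
Tree: B1–B2, B2–B3, B3–B4, B4–B5

Each bag holds 2 vertices, so the decomposition has width 1, which upper-bounds the treewidth. G has an edge, so its treewidth is at least 1. Hence tw(G) = 1 exactly.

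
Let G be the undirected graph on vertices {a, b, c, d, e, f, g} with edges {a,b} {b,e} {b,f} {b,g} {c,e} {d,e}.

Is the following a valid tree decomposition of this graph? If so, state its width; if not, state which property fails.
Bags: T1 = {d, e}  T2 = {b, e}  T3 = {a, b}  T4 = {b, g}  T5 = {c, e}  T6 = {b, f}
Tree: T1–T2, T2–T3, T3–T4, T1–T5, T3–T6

Checking the three conditions: (i) the bags cover all of {a, b, c, d, e, f, g}; (ii) for each edge, some bag contains both endpoints; (iii) the bags containing any fixed vertex form a subtree. All hold, so the decomposition is valid with width 2 − 1 = 1.

Yes; width 1.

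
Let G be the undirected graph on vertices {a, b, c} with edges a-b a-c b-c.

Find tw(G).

A width-2 tree decomposition is:
Bags: B1 = {a, b, c}
Tree: (single bag)
With just one bag of size 3, the width is 3 − 1 = 2, so tw(G) ≤ 2. Conversely, {a, b, c} is a clique of size 3, and the vertices of any clique must share a bag in every tree decomposition; so some bag has ≥ 3 vertices and tw(G) ≥ 2. Hence tw(G) = 2 exactly.

2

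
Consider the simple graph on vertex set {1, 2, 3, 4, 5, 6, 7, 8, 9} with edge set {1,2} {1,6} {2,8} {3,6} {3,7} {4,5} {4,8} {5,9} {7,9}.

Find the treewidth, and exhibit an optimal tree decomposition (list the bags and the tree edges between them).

Treewidth 2.
One such decomposition:
Bags: B1 = {4, 5, 8}  B2 = {2, 5, 8}  B3 = {1, 2, 5}  B4 = {1, 5, 6}  B5 = {3, 5, 6}  B6 = {3, 5, 7}  B7 = {5, 7, 9}
Tree: B1–B2, B2–B3, B3–B4, B4–B5, B5–B6, B6–B7

Each bag holds 3 vertices, so the decomposition has width 2, which upper-bounds the treewidth. For the lower bound, G contains the cycle 5–4–8–2–1–6–3–7–9–5, so G is not a forest; only forests have treewidth ≤ 1, hence tw(G) ≥ 2. Combining the bounds, tw(G) = 2.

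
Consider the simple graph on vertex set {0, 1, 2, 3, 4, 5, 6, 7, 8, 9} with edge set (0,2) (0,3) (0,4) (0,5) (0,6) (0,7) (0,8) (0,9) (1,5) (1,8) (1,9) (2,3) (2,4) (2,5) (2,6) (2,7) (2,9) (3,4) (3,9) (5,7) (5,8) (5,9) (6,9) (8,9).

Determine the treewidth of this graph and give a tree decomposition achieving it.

Treewidth 3.
One optimal decomposition is:
Bags: B1 = {0, 2, 5, 9}  B2 = {0, 2, 3, 9}  B3 = {0, 2, 5, 7}  B4 = {0, 5, 8, 9}  B5 = {0, 2, 6, 9}  B6 = {1, 5, 8, 9}  B7 = {0, 2, 3, 4}
Tree: B1–B2, B1–B3, B1–B4, B2–B5, B4–B6, B2–B7

Every bag has size at most 4, so the width is 4 − 1 = 3 and tw(G) ≤ 3. Conversely, {0, 5, 8, 9} is a clique of size 4, and the vertices of any clique must share a bag in every tree decomposition; so some bag has ≥ 4 vertices and tw(G) ≥ 3. Therefore the treewidth is 3.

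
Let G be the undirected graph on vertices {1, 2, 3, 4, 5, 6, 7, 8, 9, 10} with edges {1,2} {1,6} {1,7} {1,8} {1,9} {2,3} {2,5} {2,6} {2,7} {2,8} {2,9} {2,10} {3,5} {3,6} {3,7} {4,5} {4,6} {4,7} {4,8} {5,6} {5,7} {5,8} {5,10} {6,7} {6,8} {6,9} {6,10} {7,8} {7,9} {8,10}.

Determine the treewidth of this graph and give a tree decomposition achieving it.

Treewidth 4.
One optimal decomposition is:
Bags: B1 = {2, 5, 6, 7, 8}  B2 = {1, 2, 6, 7, 8}  B3 = {2, 5, 6, 8, 10}  B4 = {1, 2, 6, 7, 9}  B5 = {4, 5, 6, 7, 8}  B6 = {2, 3, 5, 6, 7}
Tree: B1–B2, B1–B3, B2–B4, B1–B5, B1–B6

Each bag holds 5 vertices, so the decomposition has width 4, which upper-bounds the treewidth. Conversely, {2, 5, 6, 8, 10} is a clique of size 5, and the vertices of any clique must share a bag in every tree decomposition; so some bag has ≥ 5 vertices and tw(G) ≥ 4. Therefore the treewidth is 4.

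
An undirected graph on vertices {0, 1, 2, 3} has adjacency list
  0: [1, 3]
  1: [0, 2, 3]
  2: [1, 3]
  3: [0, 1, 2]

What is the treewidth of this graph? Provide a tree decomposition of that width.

The largest bag has 3 vertices, giving width 2; this decomposition certifies tw(G) ≤ 2. For the lower bound, the 3 vertices {0, 1, 3} are pairwise adjacent, and any tree decomposition puts a clique entirely inside one bag — forcing width ≥ 2. Therefore the treewidth is 2.

Treewidth 2.
Bags: B1 = {0, 1, 3}  B2 = {1, 2, 3}
Tree: B1–B2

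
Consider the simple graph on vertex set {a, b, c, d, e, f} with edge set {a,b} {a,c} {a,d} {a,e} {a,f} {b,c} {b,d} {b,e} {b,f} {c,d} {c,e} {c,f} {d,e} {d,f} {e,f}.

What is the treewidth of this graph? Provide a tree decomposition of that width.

Treewidth 5.
Bags: B1 = {a, b, c, d, e, f}
Tree: (single bag)

With just one bag of size 6, the width is 6 − 1 = 5, so tw(G) ≤ 5. Conversely, {a, b, c, d, e, f} is a clique of size 6, and the vertices of any clique must share a bag in every tree decomposition; so some bag has ≥ 6 vertices and tw(G) ≥ 5. Combining the bounds, tw(G) = 5.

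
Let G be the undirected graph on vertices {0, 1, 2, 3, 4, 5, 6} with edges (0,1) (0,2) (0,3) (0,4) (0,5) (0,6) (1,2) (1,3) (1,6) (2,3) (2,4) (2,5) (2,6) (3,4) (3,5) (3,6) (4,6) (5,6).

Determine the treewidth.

A width-4 tree decomposition is:
Bags: B1 = {0, 2, 3, 4, 6}  B2 = {0, 1, 2, 3, 6}  B3 = {0, 2, 3, 5, 6}
Tree: B1–B2, B1–B3
Each bag holds 5 vertices, so the decomposition has width 4, which upper-bounds the treewidth. For the lower bound, the 5 vertices {0, 1, 2, 3, 6} are pairwise adjacent, and any tree decomposition puts a clique entirely inside one bag — forcing width ≥ 4. The upper and lower bounds meet at 4, so that is the treewidth.

4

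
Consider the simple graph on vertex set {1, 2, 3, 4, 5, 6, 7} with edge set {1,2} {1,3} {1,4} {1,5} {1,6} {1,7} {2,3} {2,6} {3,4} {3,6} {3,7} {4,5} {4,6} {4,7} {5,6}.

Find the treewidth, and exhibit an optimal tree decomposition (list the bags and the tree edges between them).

Every bag has size at most 4, so the width is 4 − 1 = 3 and tw(G) ≤ 3. On the other hand G contains the 4-clique {1, 2, 3, 6}. A clique must lie in a single bag of any decomposition, so no decomposition can have width below 3. Therefore the treewidth is 3.

Treewidth 3.
Bags: B1 = {1, 3, 4, 7}  B2 = {1, 3, 4, 6}  B3 = {1, 4, 5, 6}  B4 = {1, 2, 3, 6}
Tree: B1–B2, B2–B3, B2–B4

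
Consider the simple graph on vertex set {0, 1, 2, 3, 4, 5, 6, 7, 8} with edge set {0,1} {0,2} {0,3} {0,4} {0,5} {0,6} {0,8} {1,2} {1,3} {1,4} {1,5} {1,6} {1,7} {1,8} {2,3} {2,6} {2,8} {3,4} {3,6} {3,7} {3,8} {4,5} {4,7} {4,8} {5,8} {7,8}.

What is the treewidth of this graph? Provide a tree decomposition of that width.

The largest bag has 5 vertices, giving width 4; this decomposition certifies tw(G) ≤ 4. Conversely, {0, 1, 2, 3, 8} is a clique of size 5, and the vertices of any clique must share a bag in every tree decomposition; so some bag has ≥ 5 vertices and tw(G) ≥ 4. The upper and lower bounds meet at 4, so that is the treewidth.

Treewidth 4.
One such decomposition:
Bags: B1 = {1, 3, 4, 7, 8}  B2 = {0, 1, 3, 4, 8}  B3 = {0, 1, 2, 3, 8}  B4 = {0, 1, 2, 3, 6}  B5 = {0, 1, 4, 5, 8}
Tree: B1–B2, B2–B3, B3–B4, B2–B5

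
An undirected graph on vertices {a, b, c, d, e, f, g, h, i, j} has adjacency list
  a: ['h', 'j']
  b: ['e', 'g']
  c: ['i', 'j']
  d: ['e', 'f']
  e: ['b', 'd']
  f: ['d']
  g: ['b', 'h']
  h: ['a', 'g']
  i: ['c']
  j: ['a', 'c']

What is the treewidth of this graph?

A width-1 tree decomposition is:
Bags: B1 = {c, i}  B2 = {c, j}  B3 = {a, j}  B4 = {a, h}  B5 = {g, h}  B6 = {b, g}  B7 = {b, e}  B8 = {d, e}  B9 = {d, f}
Tree: B1–B2, B2–B3, B3–B4, B4–B5, B5–B6, B6–B7, B7–B8, B8–B9
Each bag holds 2 vertices, so the decomposition has width 1, which upper-bounds the treewidth. G has an edge, so its treewidth is at least 1. Therefore the treewidth is 1.

1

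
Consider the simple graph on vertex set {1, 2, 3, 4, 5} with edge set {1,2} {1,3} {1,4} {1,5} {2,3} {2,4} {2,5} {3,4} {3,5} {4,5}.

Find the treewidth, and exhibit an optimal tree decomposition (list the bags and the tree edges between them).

Treewidth 4.
One optimal decomposition is:
Bags: B1 = {1, 2, 3, 4, 5}
Tree: (single bag)

A single bag containing all 5 vertices is trivially a valid decomposition of width 4. On the other hand G contains the 5-clique {1, 2, 3, 4, 5}. A clique must lie in a single bag of any decomposition, so no decomposition can have width below 4. Combining the bounds, tw(G) = 4.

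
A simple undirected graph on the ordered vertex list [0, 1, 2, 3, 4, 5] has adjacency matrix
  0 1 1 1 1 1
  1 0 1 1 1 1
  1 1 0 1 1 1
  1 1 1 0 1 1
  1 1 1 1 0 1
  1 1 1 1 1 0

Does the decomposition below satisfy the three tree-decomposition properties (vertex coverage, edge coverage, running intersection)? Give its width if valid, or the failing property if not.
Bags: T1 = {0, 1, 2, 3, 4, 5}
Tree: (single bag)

Checking the three conditions: (i) the bags cover all of {0, 1, 2, 3, 4, 5}; (ii) for each edge, some bag contains both endpoints; (iii) the bags containing any fixed vertex form a subtree. All hold, so the decomposition is valid with width 6 − 1 = 5.

Yes; width 5.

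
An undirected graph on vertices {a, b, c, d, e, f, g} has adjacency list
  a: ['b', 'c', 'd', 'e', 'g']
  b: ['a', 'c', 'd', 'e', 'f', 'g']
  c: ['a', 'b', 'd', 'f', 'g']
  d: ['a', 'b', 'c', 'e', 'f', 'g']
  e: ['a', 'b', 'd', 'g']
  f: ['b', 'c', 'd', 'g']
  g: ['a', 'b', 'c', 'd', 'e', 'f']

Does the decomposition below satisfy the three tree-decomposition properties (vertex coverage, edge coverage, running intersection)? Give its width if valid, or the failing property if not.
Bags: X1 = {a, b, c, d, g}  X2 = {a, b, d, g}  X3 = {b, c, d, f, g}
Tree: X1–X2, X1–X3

No — vertex e appears in no bag.

A tree decomposition must satisfy three properties: every vertex lies in some bag; for every edge, both endpoints lie together in some bag; and for every vertex, the bags containing it form a connected subtree. Here vertex e appears in no bag, so the decomposition is invalid.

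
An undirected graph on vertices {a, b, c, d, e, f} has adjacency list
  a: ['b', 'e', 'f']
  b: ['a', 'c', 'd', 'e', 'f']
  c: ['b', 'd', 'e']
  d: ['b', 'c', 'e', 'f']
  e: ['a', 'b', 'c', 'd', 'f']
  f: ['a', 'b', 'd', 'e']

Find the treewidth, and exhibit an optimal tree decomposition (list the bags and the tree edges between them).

Every bag has size at most 4, so the width is 4 − 1 = 3 and tw(G) ≤ 3. For the lower bound, the 4 vertices {b, c, d, e} are pairwise adjacent, and any tree decomposition puts a clique entirely inside one bag — forcing width ≥ 3. Hence tw(G) = 3 exactly.

Treewidth 3.
One optimal decomposition is:
Bags: B1 = {b, d, e, f}  B2 = {b, c, d, e}  B3 = {a, b, e, f}
Tree: B1–B2, B1–B3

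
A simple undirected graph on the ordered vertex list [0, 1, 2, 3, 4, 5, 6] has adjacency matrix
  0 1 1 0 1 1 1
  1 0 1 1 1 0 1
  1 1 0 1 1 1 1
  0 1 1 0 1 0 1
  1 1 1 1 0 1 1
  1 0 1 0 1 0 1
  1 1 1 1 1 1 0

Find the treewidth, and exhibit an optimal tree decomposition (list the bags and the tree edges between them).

Each bag holds 5 vertices, so the decomposition has width 4, which upper-bounds the treewidth. On the other hand G contains the 5-clique {0, 1, 2, 4, 6}. A clique must lie in a single bag of any decomposition, so no decomposition can have width below 4. Combining the bounds, tw(G) = 4.

Treewidth 4.
One such decomposition:
Bags: B1 = {0, 2, 4, 5, 6}  B2 = {0, 1, 2, 4, 6}  B3 = {1, 2, 3, 4, 6}
Tree: B1–B2, B2–B3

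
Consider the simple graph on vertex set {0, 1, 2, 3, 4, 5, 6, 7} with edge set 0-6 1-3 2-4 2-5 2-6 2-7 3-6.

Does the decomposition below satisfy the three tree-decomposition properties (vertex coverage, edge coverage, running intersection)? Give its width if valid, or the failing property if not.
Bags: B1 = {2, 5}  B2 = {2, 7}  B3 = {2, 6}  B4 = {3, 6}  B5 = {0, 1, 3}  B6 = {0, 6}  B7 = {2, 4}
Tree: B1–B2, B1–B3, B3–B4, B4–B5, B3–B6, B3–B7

No — bags containing vertex 0 are not connected in the tree.

A tree decomposition must satisfy three properties: every vertex lies in some bag; for every edge, both endpoints lie together in some bag; and for every vertex, the bags containing it form a connected subtree. Here bags containing vertex 0 are not connected in the tree, so the decomposition is invalid.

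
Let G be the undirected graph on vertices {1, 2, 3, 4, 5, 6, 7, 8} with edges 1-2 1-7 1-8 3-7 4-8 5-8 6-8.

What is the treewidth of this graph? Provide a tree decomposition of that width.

The largest bag has 2 vertices, giving width 1; this decomposition certifies tw(G) ≤ 1. Any graph with an edge has treewidth ≥ 1, and G has the edge 1–8. Therefore the treewidth is 1.

Treewidth 1.
Bags: B1 = {1, 8}  B2 = {1, 7}  B3 = {5, 8}  B4 = {3, 7}  B5 = {6, 8}  B6 = {4, 8}  B7 = {1, 2}
Tree: B1–B2, B1–B3, B2–B4, B3–B5, B5–B6, B1–B7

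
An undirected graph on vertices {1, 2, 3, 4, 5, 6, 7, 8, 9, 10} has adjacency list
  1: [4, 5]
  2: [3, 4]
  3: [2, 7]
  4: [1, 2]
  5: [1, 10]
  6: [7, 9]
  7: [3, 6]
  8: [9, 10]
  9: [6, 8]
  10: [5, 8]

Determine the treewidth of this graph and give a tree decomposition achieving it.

Every bag has size at most 3, so the width is 3 − 1 = 2 and tw(G) ≤ 2. The edges 7–6–9–8–10–5–1–4–2–3–7 form a cycle, so G is not a tree and its treewidth is at least 2. Therefore the treewidth is 2.

Treewidth 2.
One such decomposition:
Bags: B1 = {6, 7, 9}  B2 = {7, 8, 9}  B3 = {7, 8, 10}  B4 = {5, 7, 10}  B5 = {1, 5, 7}  B6 = {1, 4, 7}  B7 = {2, 4, 7}  B8 = {2, 3, 7}
Tree: B1–B2, B2–B3, B3–B4, B4–B5, B5–B6, B6–B7, B7–B8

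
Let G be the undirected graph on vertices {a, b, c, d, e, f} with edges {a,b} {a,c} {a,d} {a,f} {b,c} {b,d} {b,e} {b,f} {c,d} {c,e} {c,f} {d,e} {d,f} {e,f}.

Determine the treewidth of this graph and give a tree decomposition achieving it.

Treewidth 4.
One optimal decomposition is:
Bags: B1 = {a, b, c, d, f}  B2 = {b, c, d, e, f}
Tree: B1–B2

Each bag holds 5 vertices, so the decomposition has width 4, which upper-bounds the treewidth. On the other hand G contains the 5-clique {b, c, d, e, f}. A clique must lie in a single bag of any decomposition, so no decomposition can have width below 4. The upper and lower bounds meet at 4, so that is the treewidth.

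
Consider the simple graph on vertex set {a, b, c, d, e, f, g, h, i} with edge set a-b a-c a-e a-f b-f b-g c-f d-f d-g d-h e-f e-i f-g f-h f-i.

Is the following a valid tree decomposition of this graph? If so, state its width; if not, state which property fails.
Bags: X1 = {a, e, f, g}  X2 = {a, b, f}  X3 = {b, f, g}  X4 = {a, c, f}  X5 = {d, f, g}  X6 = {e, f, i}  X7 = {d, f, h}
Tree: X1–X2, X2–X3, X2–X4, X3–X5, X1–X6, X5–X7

No — bags containing vertex g are not connected in the tree.

A tree decomposition must satisfy three properties: every vertex lies in some bag; for every edge, both endpoints lie together in some bag; and for every vertex, the bags containing it form a connected subtree. Here bags containing vertex g are not connected in the tree, so the decomposition is invalid.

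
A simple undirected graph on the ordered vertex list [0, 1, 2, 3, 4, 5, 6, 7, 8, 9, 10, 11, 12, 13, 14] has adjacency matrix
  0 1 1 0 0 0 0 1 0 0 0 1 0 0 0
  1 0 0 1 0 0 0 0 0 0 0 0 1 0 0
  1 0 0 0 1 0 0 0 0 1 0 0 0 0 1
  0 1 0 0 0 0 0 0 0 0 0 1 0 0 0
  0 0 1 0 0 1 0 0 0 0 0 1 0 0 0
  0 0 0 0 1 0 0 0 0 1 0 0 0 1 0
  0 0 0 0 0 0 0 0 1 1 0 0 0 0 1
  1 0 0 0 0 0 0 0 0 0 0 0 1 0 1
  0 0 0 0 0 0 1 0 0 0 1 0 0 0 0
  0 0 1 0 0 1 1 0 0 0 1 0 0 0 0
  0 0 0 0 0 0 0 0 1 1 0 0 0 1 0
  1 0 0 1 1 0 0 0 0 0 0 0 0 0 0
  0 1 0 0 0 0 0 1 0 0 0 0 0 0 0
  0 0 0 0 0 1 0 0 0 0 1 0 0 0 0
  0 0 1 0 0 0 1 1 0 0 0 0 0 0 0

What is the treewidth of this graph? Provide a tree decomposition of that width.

Each bag holds 4 vertices, so the decomposition has width 3, which upper-bounds the treewidth. For the lower bound: the 4 vertex sets {8,10,13}, {5}, {9}, {2,4,6,14} are disjoint, each induces a connected subgraph, and every pair is joined by at least one edge of G. Contracting each set to a single vertex therefore yields K_{4} as a minor, and since treewidth is minor-monotone, tw(G) ≥ tw(K_{4}) = 3. The upper and lower bounds meet at 3, so that is the treewidth.

Treewidth 3.
One optimal decomposition is:
Bags: B1 = {5, 8, 10, 13}  B2 = {5, 8, 9, 10}  B3 = {5, 6, 8, 9}  B4 = {4, 5, 6, 9}  B5 = {2, 4, 6, 9}  B6 = {2, 4, 6, 14}  B7 = {2, 4, 11, 14}  B8 = {0, 2, 11, 14}  B9 = {0, 7, 11, 14}  B10 = {0, 3, 7, 11}  B11 = {0, 1, 3, 7}  B12 = {1, 3, 7, 12}
Tree: B1–B2, B2–B3, B3–B4, B4–B5, B5–B6, B6–B7, B7–B8, B8–B9, B9–B10, B10–B11, B11–B12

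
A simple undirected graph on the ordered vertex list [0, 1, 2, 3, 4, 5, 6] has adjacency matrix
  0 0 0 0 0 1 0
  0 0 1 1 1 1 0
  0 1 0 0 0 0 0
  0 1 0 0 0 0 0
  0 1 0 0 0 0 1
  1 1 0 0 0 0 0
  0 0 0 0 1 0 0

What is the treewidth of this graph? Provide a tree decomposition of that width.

Each bag holds 2 vertices, so the decomposition has width 1, which upper-bounds the treewidth. G has an edge, so its treewidth is at least 1. Combining the bounds, tw(G) = 1.

Treewidth 1.
One optimal decomposition is:
Bags: B1 = {1, 5}  B2 = {0, 5}  B3 = {1, 4}  B4 = {1, 3}  B5 = {4, 6}  B6 = {1, 2}
Tree: B1–B2, B1–B3, B3–B4, B3–B5, B3–B6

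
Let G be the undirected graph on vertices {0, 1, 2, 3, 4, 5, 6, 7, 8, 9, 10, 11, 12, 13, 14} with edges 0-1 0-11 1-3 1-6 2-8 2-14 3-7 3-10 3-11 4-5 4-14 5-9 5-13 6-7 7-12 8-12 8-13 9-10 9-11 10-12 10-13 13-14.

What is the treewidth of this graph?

A width-3 tree decomposition is:
Bags: B1 = {2, 4, 5, 14}  B2 = {2, 5, 13, 14}  B3 = {2, 5, 8, 13}  B4 = {5, 8, 9, 13}  B5 = {8, 9, 10, 13}  B6 = {8, 9, 10, 12}  B7 = {9, 10, 11, 12}  B8 = {3, 10, 11, 12}  B9 = {3, 7, 11, 12}  B10 = {0, 3, 7, 11}  B11 = {0, 1, 3, 7}  B12 = {0, 1, 6, 7}
Tree: B1–B2, B2–B3, B3–B4, B4–B5, B5–B6, B6–B7, B7–B8, B8–B9, B9–B10, B10–B11, B11–B12
Every bag has size at most 4, so the width is 4 − 1 = 3 and tw(G) ≤ 3. For the lower bound: the 4 vertex sets {2,4,14}, {5}, {13}, {8,9,10,12} are disjoint, each induces a connected subgraph, and every pair is joined by at least one edge of G. Contracting each set to a single vertex therefore yields K_{4} as a minor, and since treewidth is minor-monotone, tw(G) ≥ tw(K_{4}) = 3. Combining the bounds, tw(G) = 3.

3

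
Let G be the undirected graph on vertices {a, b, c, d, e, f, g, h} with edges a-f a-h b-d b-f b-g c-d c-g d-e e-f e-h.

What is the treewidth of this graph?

A width-2 tree decomposition is:
Bags: B1 = {b, c, g}  B2 = {b, c, d}  B3 = {b, d, f}  B4 = {d, e, f}  B5 = {a, e, f}  B6 = {a, e, h}
Tree: B1–B2, B2–B3, B3–B4, B4–B5, B5–B6
Every bag has size at most 3, so the width is 3 − 1 = 2 and tw(G) ≤ 2. For the lower bound, G contains the cycle g–c–d–b–g, so G is not a forest; only forests have treewidth ≤ 1, hence tw(G) ≥ 2. Therefore the treewidth is 2.

2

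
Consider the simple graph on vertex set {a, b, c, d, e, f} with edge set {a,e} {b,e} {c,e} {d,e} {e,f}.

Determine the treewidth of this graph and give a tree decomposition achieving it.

Each bag holds 2 vertices, so the decomposition has width 1, which upper-bounds the treewidth. Since G has at least one edge (e.g. c–e), it is not an edgeless graph, so tw(G) ≥ 1. The upper and lower bounds meet at 1, so that is the treewidth.

Treewidth 1.
Bags: B1 = {c, e}  B2 = {a, e}  B3 = {e, f}  B4 = {b, e}  B5 = {d, e}
Tree: B1–B2, B1–B3, B2–B4, B1–B5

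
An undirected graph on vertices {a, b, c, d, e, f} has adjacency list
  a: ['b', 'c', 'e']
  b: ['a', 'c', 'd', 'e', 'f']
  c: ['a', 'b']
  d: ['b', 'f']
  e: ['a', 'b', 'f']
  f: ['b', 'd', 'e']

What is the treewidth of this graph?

A width-2 tree decomposition is:
Bags: B1 = {b, e, f}  B2 = {b, d, f}  B3 = {a, b, e}  B4 = {a, b, c}
Tree: B1–B2, B1–B3, B3–B4
Every bag has size at most 3, so the width is 3 − 1 = 2 and tw(G) ≤ 2. For the lower bound, the 3 vertices {a, b, e} are pairwise adjacent, and any tree decomposition puts a clique entirely inside one bag — forcing width ≥ 2. The upper and lower bounds meet at 2, so that is the treewidth.

2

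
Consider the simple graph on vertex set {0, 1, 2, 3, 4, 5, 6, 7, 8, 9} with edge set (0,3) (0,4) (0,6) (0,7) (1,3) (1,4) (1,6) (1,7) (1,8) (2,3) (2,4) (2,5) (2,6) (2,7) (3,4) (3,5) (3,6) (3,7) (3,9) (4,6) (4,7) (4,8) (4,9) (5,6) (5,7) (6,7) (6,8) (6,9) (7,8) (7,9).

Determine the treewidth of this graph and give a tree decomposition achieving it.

Treewidth 4.
One optimal decomposition is:
Bags: B1 = {2, 3, 4, 6, 7}  B2 = {2, 3, 5, 6, 7}  B3 = {0, 3, 4, 6, 7}  B4 = {3, 4, 6, 7, 9}  B5 = {1, 3, 4, 6, 7}  B6 = {1, 4, 6, 7, 8}
Tree: B1–B2, B1–B3, B1–B4, B3–B5, B5–B6

Every bag has size at most 5, so the width is 5 − 1 = 4 and tw(G) ≤ 4. For the lower bound, the 5 vertices {1, 4, 6, 7, 8} are pairwise adjacent, and any tree decomposition puts a clique entirely inside one bag — forcing width ≥ 4. Combining the bounds, tw(G) = 4.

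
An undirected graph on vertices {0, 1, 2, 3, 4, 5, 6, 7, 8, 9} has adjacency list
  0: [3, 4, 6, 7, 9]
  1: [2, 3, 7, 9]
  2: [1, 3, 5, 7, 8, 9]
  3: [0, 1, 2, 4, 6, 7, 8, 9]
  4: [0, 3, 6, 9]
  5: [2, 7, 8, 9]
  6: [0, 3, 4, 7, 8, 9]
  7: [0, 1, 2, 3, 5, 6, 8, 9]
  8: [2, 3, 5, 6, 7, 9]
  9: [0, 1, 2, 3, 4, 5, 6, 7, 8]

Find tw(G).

A width-4 tree decomposition is:
Bags: B1 = {2, 3, 7, 8, 9}  B2 = {3, 6, 7, 8, 9}  B3 = {0, 3, 6, 7, 9}  B4 = {1, 2, 3, 7, 9}  B5 = {0, 3, 4, 6, 9}  B6 = {2, 5, 7, 8, 9}
Tree: B1–B2, B2–B3, B1–B4, B3–B5, B1–B6
Each bag holds 5 vertices, so the decomposition has width 4, which upper-bounds the treewidth. Conversely, {0, 3, 4, 6, 9} is a clique of size 5, and the vertices of any clique must share a bag in every tree decomposition; so some bag has ≥ 5 vertices and tw(G) ≥ 4. Therefore the treewidth is 4.

4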